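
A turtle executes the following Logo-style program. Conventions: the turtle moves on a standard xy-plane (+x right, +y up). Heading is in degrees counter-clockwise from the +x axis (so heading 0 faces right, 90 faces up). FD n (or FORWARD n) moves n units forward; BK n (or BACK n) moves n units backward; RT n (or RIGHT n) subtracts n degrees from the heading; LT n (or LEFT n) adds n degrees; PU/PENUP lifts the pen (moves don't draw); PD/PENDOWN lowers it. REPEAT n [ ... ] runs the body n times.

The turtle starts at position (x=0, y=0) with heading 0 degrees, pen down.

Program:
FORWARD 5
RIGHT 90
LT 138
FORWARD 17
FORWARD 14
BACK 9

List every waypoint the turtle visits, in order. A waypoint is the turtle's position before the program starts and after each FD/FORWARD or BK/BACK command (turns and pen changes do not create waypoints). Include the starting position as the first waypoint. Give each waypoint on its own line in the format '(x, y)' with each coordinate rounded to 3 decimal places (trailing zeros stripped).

Executing turtle program step by step:
Start: pos=(0,0), heading=0, pen down
FD 5: (0,0) -> (5,0) [heading=0, draw]
RT 90: heading 0 -> 270
LT 138: heading 270 -> 48
FD 17: (5,0) -> (16.375,12.633) [heading=48, draw]
FD 14: (16.375,12.633) -> (25.743,23.037) [heading=48, draw]
BK 9: (25.743,23.037) -> (19.721,16.349) [heading=48, draw]
Final: pos=(19.721,16.349), heading=48, 4 segment(s) drawn
Waypoints (5 total):
(0, 0)
(5, 0)
(16.375, 12.633)
(25.743, 23.037)
(19.721, 16.349)

Answer: (0, 0)
(5, 0)
(16.375, 12.633)
(25.743, 23.037)
(19.721, 16.349)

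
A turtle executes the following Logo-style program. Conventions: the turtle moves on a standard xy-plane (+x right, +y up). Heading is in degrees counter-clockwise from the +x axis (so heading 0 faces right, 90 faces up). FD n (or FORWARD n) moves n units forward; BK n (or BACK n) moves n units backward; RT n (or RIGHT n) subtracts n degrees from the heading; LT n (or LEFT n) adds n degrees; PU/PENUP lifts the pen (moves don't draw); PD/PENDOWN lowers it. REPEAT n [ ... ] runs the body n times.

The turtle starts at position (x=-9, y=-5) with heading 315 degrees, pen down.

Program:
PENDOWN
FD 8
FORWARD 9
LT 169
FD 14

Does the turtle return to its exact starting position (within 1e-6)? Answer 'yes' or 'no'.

Answer: no

Derivation:
Executing turtle program step by step:
Start: pos=(-9,-5), heading=315, pen down
PD: pen down
FD 8: (-9,-5) -> (-3.343,-10.657) [heading=315, draw]
FD 9: (-3.343,-10.657) -> (3.021,-17.021) [heading=315, draw]
LT 169: heading 315 -> 124
FD 14: (3.021,-17.021) -> (-4.808,-5.414) [heading=124, draw]
Final: pos=(-4.808,-5.414), heading=124, 3 segment(s) drawn

Start position: (-9, -5)
Final position: (-4.808, -5.414)
Distance = 4.213; >= 1e-6 -> NOT closed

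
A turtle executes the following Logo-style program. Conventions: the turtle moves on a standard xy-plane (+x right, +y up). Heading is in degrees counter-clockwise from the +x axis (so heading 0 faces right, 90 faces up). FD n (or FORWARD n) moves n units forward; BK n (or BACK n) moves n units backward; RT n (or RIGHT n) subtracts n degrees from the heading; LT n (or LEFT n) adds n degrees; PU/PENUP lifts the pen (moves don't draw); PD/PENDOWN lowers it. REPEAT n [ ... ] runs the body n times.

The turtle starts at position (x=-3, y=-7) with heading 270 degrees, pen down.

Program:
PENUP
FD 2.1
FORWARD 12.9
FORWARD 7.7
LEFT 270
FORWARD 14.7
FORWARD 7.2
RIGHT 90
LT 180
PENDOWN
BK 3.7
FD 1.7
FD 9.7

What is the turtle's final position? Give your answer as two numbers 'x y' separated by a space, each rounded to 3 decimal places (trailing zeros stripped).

Executing turtle program step by step:
Start: pos=(-3,-7), heading=270, pen down
PU: pen up
FD 2.1: (-3,-7) -> (-3,-9.1) [heading=270, move]
FD 12.9: (-3,-9.1) -> (-3,-22) [heading=270, move]
FD 7.7: (-3,-22) -> (-3,-29.7) [heading=270, move]
LT 270: heading 270 -> 180
FD 14.7: (-3,-29.7) -> (-17.7,-29.7) [heading=180, move]
FD 7.2: (-17.7,-29.7) -> (-24.9,-29.7) [heading=180, move]
RT 90: heading 180 -> 90
LT 180: heading 90 -> 270
PD: pen down
BK 3.7: (-24.9,-29.7) -> (-24.9,-26) [heading=270, draw]
FD 1.7: (-24.9,-26) -> (-24.9,-27.7) [heading=270, draw]
FD 9.7: (-24.9,-27.7) -> (-24.9,-37.4) [heading=270, draw]
Final: pos=(-24.9,-37.4), heading=270, 3 segment(s) drawn

Answer: -24.9 -37.4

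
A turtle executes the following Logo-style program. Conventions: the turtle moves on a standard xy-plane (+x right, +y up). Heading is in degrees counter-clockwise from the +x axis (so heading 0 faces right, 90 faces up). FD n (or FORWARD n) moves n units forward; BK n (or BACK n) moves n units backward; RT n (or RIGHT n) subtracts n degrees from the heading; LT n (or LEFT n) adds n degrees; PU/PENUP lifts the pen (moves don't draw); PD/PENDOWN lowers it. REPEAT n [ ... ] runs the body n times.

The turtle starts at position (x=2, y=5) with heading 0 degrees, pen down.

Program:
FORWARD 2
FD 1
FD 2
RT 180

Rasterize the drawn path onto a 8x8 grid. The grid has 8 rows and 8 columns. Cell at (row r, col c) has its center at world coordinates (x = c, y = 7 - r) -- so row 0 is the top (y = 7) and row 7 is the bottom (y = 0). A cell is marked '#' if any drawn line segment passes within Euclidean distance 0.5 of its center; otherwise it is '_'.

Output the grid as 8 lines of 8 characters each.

Segment 0: (2,5) -> (4,5)
Segment 1: (4,5) -> (5,5)
Segment 2: (5,5) -> (7,5)

Answer: ________
________
__######
________
________
________
________
________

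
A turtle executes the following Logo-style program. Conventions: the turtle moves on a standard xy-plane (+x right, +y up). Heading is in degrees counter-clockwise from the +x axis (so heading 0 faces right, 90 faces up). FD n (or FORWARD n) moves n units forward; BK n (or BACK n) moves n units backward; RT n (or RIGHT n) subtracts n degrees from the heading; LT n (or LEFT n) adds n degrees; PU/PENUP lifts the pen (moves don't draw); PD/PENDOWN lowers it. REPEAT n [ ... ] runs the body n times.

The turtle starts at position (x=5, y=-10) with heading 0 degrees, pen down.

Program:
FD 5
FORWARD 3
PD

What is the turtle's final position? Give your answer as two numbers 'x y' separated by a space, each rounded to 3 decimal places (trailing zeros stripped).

Executing turtle program step by step:
Start: pos=(5,-10), heading=0, pen down
FD 5: (5,-10) -> (10,-10) [heading=0, draw]
FD 3: (10,-10) -> (13,-10) [heading=0, draw]
PD: pen down
Final: pos=(13,-10), heading=0, 2 segment(s) drawn

Answer: 13 -10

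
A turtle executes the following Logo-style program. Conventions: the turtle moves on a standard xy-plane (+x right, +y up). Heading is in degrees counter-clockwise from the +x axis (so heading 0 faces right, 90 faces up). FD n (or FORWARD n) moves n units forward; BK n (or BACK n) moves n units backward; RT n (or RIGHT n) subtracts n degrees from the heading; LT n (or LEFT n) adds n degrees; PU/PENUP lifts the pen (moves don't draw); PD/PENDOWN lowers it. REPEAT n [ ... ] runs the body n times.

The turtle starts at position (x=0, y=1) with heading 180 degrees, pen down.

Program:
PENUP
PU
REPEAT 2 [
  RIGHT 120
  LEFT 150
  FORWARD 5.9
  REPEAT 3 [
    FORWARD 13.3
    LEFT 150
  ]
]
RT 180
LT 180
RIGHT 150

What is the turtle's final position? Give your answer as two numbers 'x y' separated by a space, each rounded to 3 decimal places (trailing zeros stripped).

Executing turtle program step by step:
Start: pos=(0,1), heading=180, pen down
PU: pen up
PU: pen up
REPEAT 2 [
  -- iteration 1/2 --
  RT 120: heading 180 -> 60
  LT 150: heading 60 -> 210
  FD 5.9: (0,1) -> (-5.11,-1.95) [heading=210, move]
  REPEAT 3 [
    -- iteration 1/3 --
    FD 13.3: (-5.11,-1.95) -> (-16.628,-8.6) [heading=210, move]
    LT 150: heading 210 -> 0
    -- iteration 2/3 --
    FD 13.3: (-16.628,-8.6) -> (-3.328,-8.6) [heading=0, move]
    LT 150: heading 0 -> 150
    -- iteration 3/3 --
    FD 13.3: (-3.328,-8.6) -> (-14.846,-1.95) [heading=150, move]
    LT 150: heading 150 -> 300
  ]
  -- iteration 2/2 --
  RT 120: heading 300 -> 180
  LT 150: heading 180 -> 330
  FD 5.9: (-14.846,-1.95) -> (-9.736,-4.9) [heading=330, move]
  REPEAT 3 [
    -- iteration 1/3 --
    FD 13.3: (-9.736,-4.9) -> (1.782,-11.55) [heading=330, move]
    LT 150: heading 330 -> 120
    -- iteration 2/3 --
    FD 13.3: (1.782,-11.55) -> (-4.868,-0.032) [heading=120, move]
    LT 150: heading 120 -> 270
    -- iteration 3/3 --
    FD 13.3: (-4.868,-0.032) -> (-4.868,-13.332) [heading=270, move]
    LT 150: heading 270 -> 60
  ]
]
RT 180: heading 60 -> 240
LT 180: heading 240 -> 60
RT 150: heading 60 -> 270
Final: pos=(-4.868,-13.332), heading=270, 0 segment(s) drawn

Answer: -4.868 -13.332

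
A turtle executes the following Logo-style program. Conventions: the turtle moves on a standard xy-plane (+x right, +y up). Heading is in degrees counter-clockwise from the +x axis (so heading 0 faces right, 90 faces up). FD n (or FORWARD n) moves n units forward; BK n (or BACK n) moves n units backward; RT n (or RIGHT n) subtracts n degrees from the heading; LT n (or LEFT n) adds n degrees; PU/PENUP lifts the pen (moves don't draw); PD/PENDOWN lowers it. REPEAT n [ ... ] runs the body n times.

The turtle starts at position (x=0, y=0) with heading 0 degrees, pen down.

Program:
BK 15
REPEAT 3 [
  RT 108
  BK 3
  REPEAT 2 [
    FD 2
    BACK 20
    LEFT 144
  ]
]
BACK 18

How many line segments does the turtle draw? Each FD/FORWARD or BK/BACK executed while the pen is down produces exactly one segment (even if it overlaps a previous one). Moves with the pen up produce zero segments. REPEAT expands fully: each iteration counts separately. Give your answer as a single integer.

Answer: 17

Derivation:
Executing turtle program step by step:
Start: pos=(0,0), heading=0, pen down
BK 15: (0,0) -> (-15,0) [heading=0, draw]
REPEAT 3 [
  -- iteration 1/3 --
  RT 108: heading 0 -> 252
  BK 3: (-15,0) -> (-14.073,2.853) [heading=252, draw]
  REPEAT 2 [
    -- iteration 1/2 --
    FD 2: (-14.073,2.853) -> (-14.691,0.951) [heading=252, draw]
    BK 20: (-14.691,0.951) -> (-8.511,19.972) [heading=252, draw]
    LT 144: heading 252 -> 36
    -- iteration 2/2 --
    FD 2: (-8.511,19.972) -> (-6.893,21.148) [heading=36, draw]
    BK 20: (-6.893,21.148) -> (-23.073,9.392) [heading=36, draw]
    LT 144: heading 36 -> 180
  ]
  -- iteration 2/3 --
  RT 108: heading 180 -> 72
  BK 3: (-23.073,9.392) -> (-24,6.539) [heading=72, draw]
  REPEAT 2 [
    -- iteration 1/2 --
    FD 2: (-24,6.539) -> (-23.382,8.441) [heading=72, draw]
    BK 20: (-23.382,8.441) -> (-29.562,-10.58) [heading=72, draw]
    LT 144: heading 72 -> 216
    -- iteration 2/2 --
    FD 2: (-29.562,-10.58) -> (-31.18,-11.756) [heading=216, draw]
    BK 20: (-31.18,-11.756) -> (-15,0) [heading=216, draw]
    LT 144: heading 216 -> 0
  ]
  -- iteration 3/3 --
  RT 108: heading 0 -> 252
  BK 3: (-15,0) -> (-14.073,2.853) [heading=252, draw]
  REPEAT 2 [
    -- iteration 1/2 --
    FD 2: (-14.073,2.853) -> (-14.691,0.951) [heading=252, draw]
    BK 20: (-14.691,0.951) -> (-8.511,19.972) [heading=252, draw]
    LT 144: heading 252 -> 36
    -- iteration 2/2 --
    FD 2: (-8.511,19.972) -> (-6.893,21.148) [heading=36, draw]
    BK 20: (-6.893,21.148) -> (-23.073,9.392) [heading=36, draw]
    LT 144: heading 36 -> 180
  ]
]
BK 18: (-23.073,9.392) -> (-5.073,9.392) [heading=180, draw]
Final: pos=(-5.073,9.392), heading=180, 17 segment(s) drawn
Segments drawn: 17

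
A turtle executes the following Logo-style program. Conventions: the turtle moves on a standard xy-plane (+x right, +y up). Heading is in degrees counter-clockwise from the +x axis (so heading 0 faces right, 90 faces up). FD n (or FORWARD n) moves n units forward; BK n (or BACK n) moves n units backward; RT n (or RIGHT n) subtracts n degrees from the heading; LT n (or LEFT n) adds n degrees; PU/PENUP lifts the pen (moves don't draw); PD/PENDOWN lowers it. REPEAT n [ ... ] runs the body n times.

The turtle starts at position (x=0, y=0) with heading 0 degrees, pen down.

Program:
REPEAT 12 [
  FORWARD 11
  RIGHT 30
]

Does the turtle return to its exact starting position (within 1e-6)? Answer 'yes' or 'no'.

Answer: yes

Derivation:
Executing turtle program step by step:
Start: pos=(0,0), heading=0, pen down
REPEAT 12 [
  -- iteration 1/12 --
  FD 11: (0,0) -> (11,0) [heading=0, draw]
  RT 30: heading 0 -> 330
  -- iteration 2/12 --
  FD 11: (11,0) -> (20.526,-5.5) [heading=330, draw]
  RT 30: heading 330 -> 300
  -- iteration 3/12 --
  FD 11: (20.526,-5.5) -> (26.026,-15.026) [heading=300, draw]
  RT 30: heading 300 -> 270
  -- iteration 4/12 --
  FD 11: (26.026,-15.026) -> (26.026,-26.026) [heading=270, draw]
  RT 30: heading 270 -> 240
  -- iteration 5/12 --
  FD 11: (26.026,-26.026) -> (20.526,-35.553) [heading=240, draw]
  RT 30: heading 240 -> 210
  -- iteration 6/12 --
  FD 11: (20.526,-35.553) -> (11,-41.053) [heading=210, draw]
  RT 30: heading 210 -> 180
  -- iteration 7/12 --
  FD 11: (11,-41.053) -> (0,-41.053) [heading=180, draw]
  RT 30: heading 180 -> 150
  -- iteration 8/12 --
  FD 11: (0,-41.053) -> (-9.526,-35.553) [heading=150, draw]
  RT 30: heading 150 -> 120
  -- iteration 9/12 --
  FD 11: (-9.526,-35.553) -> (-15.026,-26.026) [heading=120, draw]
  RT 30: heading 120 -> 90
  -- iteration 10/12 --
  FD 11: (-15.026,-26.026) -> (-15.026,-15.026) [heading=90, draw]
  RT 30: heading 90 -> 60
  -- iteration 11/12 --
  FD 11: (-15.026,-15.026) -> (-9.526,-5.5) [heading=60, draw]
  RT 30: heading 60 -> 30
  -- iteration 12/12 --
  FD 11: (-9.526,-5.5) -> (0,0) [heading=30, draw]
  RT 30: heading 30 -> 0
]
Final: pos=(0,0), heading=0, 12 segment(s) drawn

Start position: (0, 0)
Final position: (0, 0)
Distance = 0; < 1e-6 -> CLOSED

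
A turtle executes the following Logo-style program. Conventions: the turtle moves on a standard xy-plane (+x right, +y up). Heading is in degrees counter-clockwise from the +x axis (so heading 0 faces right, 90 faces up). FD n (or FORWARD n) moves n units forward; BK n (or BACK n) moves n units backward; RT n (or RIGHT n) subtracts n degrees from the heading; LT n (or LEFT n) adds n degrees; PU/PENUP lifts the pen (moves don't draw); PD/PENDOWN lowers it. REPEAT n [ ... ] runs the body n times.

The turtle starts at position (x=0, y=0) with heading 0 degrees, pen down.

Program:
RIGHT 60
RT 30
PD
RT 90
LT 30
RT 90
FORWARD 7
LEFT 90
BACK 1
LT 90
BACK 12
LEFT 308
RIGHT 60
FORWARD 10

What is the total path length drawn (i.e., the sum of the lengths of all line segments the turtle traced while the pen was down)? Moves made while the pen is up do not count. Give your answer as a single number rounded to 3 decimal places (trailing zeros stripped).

Answer: 30

Derivation:
Executing turtle program step by step:
Start: pos=(0,0), heading=0, pen down
RT 60: heading 0 -> 300
RT 30: heading 300 -> 270
PD: pen down
RT 90: heading 270 -> 180
LT 30: heading 180 -> 210
RT 90: heading 210 -> 120
FD 7: (0,0) -> (-3.5,6.062) [heading=120, draw]
LT 90: heading 120 -> 210
BK 1: (-3.5,6.062) -> (-2.634,6.562) [heading=210, draw]
LT 90: heading 210 -> 300
BK 12: (-2.634,6.562) -> (-8.634,16.954) [heading=300, draw]
LT 308: heading 300 -> 248
RT 60: heading 248 -> 188
FD 10: (-8.634,16.954) -> (-18.537,15.563) [heading=188, draw]
Final: pos=(-18.537,15.563), heading=188, 4 segment(s) drawn

Segment lengths:
  seg 1: (0,0) -> (-3.5,6.062), length = 7
  seg 2: (-3.5,6.062) -> (-2.634,6.562), length = 1
  seg 3: (-2.634,6.562) -> (-8.634,16.954), length = 12
  seg 4: (-8.634,16.954) -> (-18.537,15.563), length = 10
Total = 30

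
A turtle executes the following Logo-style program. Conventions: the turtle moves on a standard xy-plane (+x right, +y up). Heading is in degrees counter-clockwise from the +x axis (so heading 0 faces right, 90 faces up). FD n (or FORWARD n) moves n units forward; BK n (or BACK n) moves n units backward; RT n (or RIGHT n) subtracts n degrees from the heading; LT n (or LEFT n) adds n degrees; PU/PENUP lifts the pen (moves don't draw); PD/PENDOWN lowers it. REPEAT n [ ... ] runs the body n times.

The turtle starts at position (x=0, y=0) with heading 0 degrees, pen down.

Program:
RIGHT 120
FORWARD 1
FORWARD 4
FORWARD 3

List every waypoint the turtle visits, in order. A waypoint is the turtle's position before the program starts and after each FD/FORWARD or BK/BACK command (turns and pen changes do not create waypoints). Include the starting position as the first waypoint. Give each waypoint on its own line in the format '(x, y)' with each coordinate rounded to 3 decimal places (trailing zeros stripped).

Answer: (0, 0)
(-0.5, -0.866)
(-2.5, -4.33)
(-4, -6.928)

Derivation:
Executing turtle program step by step:
Start: pos=(0,0), heading=0, pen down
RT 120: heading 0 -> 240
FD 1: (0,0) -> (-0.5,-0.866) [heading=240, draw]
FD 4: (-0.5,-0.866) -> (-2.5,-4.33) [heading=240, draw]
FD 3: (-2.5,-4.33) -> (-4,-6.928) [heading=240, draw]
Final: pos=(-4,-6.928), heading=240, 3 segment(s) drawn
Waypoints (4 total):
(0, 0)
(-0.5, -0.866)
(-2.5, -4.33)
(-4, -6.928)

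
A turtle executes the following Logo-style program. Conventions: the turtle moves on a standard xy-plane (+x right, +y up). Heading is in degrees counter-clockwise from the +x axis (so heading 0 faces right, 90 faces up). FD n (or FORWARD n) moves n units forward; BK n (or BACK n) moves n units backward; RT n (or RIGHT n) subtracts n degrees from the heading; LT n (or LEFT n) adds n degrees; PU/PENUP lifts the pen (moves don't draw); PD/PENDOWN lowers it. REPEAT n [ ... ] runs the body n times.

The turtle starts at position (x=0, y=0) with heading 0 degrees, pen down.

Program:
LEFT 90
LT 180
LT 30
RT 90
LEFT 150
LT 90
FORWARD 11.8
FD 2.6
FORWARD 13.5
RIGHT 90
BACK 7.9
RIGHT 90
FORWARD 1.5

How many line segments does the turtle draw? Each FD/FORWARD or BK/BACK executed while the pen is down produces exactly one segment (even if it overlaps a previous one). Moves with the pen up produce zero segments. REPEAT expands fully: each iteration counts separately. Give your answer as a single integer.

Answer: 5

Derivation:
Executing turtle program step by step:
Start: pos=(0,0), heading=0, pen down
LT 90: heading 0 -> 90
LT 180: heading 90 -> 270
LT 30: heading 270 -> 300
RT 90: heading 300 -> 210
LT 150: heading 210 -> 0
LT 90: heading 0 -> 90
FD 11.8: (0,0) -> (0,11.8) [heading=90, draw]
FD 2.6: (0,11.8) -> (0,14.4) [heading=90, draw]
FD 13.5: (0,14.4) -> (0,27.9) [heading=90, draw]
RT 90: heading 90 -> 0
BK 7.9: (0,27.9) -> (-7.9,27.9) [heading=0, draw]
RT 90: heading 0 -> 270
FD 1.5: (-7.9,27.9) -> (-7.9,26.4) [heading=270, draw]
Final: pos=(-7.9,26.4), heading=270, 5 segment(s) drawn
Segments drawn: 5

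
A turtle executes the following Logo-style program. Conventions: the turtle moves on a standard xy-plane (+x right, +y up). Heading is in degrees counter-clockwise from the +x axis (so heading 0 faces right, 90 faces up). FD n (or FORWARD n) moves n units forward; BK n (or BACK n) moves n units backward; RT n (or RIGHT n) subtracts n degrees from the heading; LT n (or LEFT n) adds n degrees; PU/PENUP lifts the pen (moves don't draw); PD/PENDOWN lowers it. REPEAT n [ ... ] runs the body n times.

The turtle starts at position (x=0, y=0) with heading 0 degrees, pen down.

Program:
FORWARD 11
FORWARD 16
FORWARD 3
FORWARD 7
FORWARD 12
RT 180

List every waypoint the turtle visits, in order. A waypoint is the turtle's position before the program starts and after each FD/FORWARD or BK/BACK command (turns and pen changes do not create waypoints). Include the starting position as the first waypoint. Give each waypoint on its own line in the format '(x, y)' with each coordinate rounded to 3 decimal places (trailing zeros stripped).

Answer: (0, 0)
(11, 0)
(27, 0)
(30, 0)
(37, 0)
(49, 0)

Derivation:
Executing turtle program step by step:
Start: pos=(0,0), heading=0, pen down
FD 11: (0,0) -> (11,0) [heading=0, draw]
FD 16: (11,0) -> (27,0) [heading=0, draw]
FD 3: (27,0) -> (30,0) [heading=0, draw]
FD 7: (30,0) -> (37,0) [heading=0, draw]
FD 12: (37,0) -> (49,0) [heading=0, draw]
RT 180: heading 0 -> 180
Final: pos=(49,0), heading=180, 5 segment(s) drawn
Waypoints (6 total):
(0, 0)
(11, 0)
(27, 0)
(30, 0)
(37, 0)
(49, 0)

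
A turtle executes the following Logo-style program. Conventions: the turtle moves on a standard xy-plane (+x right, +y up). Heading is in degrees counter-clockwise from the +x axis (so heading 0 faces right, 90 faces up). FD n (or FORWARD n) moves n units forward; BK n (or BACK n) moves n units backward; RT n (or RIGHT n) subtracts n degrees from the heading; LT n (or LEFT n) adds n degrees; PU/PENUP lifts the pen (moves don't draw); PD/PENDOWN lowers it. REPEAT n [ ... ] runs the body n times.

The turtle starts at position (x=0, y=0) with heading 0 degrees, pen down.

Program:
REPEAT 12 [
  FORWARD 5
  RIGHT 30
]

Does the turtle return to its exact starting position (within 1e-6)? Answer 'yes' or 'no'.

Answer: yes

Derivation:
Executing turtle program step by step:
Start: pos=(0,0), heading=0, pen down
REPEAT 12 [
  -- iteration 1/12 --
  FD 5: (0,0) -> (5,0) [heading=0, draw]
  RT 30: heading 0 -> 330
  -- iteration 2/12 --
  FD 5: (5,0) -> (9.33,-2.5) [heading=330, draw]
  RT 30: heading 330 -> 300
  -- iteration 3/12 --
  FD 5: (9.33,-2.5) -> (11.83,-6.83) [heading=300, draw]
  RT 30: heading 300 -> 270
  -- iteration 4/12 --
  FD 5: (11.83,-6.83) -> (11.83,-11.83) [heading=270, draw]
  RT 30: heading 270 -> 240
  -- iteration 5/12 --
  FD 5: (11.83,-11.83) -> (9.33,-16.16) [heading=240, draw]
  RT 30: heading 240 -> 210
  -- iteration 6/12 --
  FD 5: (9.33,-16.16) -> (5,-18.66) [heading=210, draw]
  RT 30: heading 210 -> 180
  -- iteration 7/12 --
  FD 5: (5,-18.66) -> (0,-18.66) [heading=180, draw]
  RT 30: heading 180 -> 150
  -- iteration 8/12 --
  FD 5: (0,-18.66) -> (-4.33,-16.16) [heading=150, draw]
  RT 30: heading 150 -> 120
  -- iteration 9/12 --
  FD 5: (-4.33,-16.16) -> (-6.83,-11.83) [heading=120, draw]
  RT 30: heading 120 -> 90
  -- iteration 10/12 --
  FD 5: (-6.83,-11.83) -> (-6.83,-6.83) [heading=90, draw]
  RT 30: heading 90 -> 60
  -- iteration 11/12 --
  FD 5: (-6.83,-6.83) -> (-4.33,-2.5) [heading=60, draw]
  RT 30: heading 60 -> 30
  -- iteration 12/12 --
  FD 5: (-4.33,-2.5) -> (0,0) [heading=30, draw]
  RT 30: heading 30 -> 0
]
Final: pos=(0,0), heading=0, 12 segment(s) drawn

Start position: (0, 0)
Final position: (0, 0)
Distance = 0; < 1e-6 -> CLOSED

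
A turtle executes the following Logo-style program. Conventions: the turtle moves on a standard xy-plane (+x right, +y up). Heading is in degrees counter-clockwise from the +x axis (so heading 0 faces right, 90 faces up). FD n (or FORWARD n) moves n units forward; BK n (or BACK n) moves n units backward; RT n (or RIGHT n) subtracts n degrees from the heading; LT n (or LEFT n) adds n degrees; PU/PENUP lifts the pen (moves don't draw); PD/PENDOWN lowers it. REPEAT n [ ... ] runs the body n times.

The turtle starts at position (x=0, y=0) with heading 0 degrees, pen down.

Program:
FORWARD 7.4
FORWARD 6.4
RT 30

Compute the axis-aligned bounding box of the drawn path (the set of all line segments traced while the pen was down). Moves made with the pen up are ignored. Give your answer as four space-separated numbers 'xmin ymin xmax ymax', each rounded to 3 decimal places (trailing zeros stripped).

Executing turtle program step by step:
Start: pos=(0,0), heading=0, pen down
FD 7.4: (0,0) -> (7.4,0) [heading=0, draw]
FD 6.4: (7.4,0) -> (13.8,0) [heading=0, draw]
RT 30: heading 0 -> 330
Final: pos=(13.8,0), heading=330, 2 segment(s) drawn

Segment endpoints: x in {0, 7.4, 13.8}, y in {0}
xmin=0, ymin=0, xmax=13.8, ymax=0

Answer: 0 0 13.8 0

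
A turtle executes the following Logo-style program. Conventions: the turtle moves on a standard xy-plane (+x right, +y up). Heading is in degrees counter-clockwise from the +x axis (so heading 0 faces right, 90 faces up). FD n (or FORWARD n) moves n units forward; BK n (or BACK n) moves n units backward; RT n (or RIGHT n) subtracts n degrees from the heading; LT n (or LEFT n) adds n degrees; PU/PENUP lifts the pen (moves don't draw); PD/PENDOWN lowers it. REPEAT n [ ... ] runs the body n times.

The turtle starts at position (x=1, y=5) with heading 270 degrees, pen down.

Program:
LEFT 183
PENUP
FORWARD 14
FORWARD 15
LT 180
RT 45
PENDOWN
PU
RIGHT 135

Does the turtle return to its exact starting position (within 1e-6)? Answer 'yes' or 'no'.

Executing turtle program step by step:
Start: pos=(1,5), heading=270, pen down
LT 183: heading 270 -> 93
PU: pen up
FD 14: (1,5) -> (0.267,18.981) [heading=93, move]
FD 15: (0.267,18.981) -> (-0.518,33.96) [heading=93, move]
LT 180: heading 93 -> 273
RT 45: heading 273 -> 228
PD: pen down
PU: pen up
RT 135: heading 228 -> 93
Final: pos=(-0.518,33.96), heading=93, 0 segment(s) drawn

Start position: (1, 5)
Final position: (-0.518, 33.96)
Distance = 29; >= 1e-6 -> NOT closed

Answer: no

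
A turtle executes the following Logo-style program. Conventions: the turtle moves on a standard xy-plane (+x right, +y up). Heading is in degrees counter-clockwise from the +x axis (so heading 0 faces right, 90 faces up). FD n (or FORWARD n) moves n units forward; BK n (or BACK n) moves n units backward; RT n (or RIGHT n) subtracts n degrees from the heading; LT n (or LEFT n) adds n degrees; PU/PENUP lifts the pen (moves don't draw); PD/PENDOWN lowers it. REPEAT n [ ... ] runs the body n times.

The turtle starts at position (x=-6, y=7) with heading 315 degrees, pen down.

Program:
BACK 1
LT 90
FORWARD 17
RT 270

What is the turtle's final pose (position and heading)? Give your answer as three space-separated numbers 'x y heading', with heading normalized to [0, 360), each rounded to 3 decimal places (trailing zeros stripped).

Answer: 5.314 19.728 135

Derivation:
Executing turtle program step by step:
Start: pos=(-6,7), heading=315, pen down
BK 1: (-6,7) -> (-6.707,7.707) [heading=315, draw]
LT 90: heading 315 -> 45
FD 17: (-6.707,7.707) -> (5.314,19.728) [heading=45, draw]
RT 270: heading 45 -> 135
Final: pos=(5.314,19.728), heading=135, 2 segment(s) drawn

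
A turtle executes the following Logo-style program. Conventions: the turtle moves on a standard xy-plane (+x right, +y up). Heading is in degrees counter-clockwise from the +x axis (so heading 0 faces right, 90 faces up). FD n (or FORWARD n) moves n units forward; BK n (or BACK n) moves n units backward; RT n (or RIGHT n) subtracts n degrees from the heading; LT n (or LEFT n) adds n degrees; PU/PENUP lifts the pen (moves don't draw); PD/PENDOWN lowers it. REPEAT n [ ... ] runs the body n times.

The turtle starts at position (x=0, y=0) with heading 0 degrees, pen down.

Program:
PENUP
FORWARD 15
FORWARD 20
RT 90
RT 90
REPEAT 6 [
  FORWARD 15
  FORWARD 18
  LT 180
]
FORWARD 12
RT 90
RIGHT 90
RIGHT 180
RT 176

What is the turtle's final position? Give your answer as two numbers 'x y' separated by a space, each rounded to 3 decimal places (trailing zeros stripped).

Answer: 23 0

Derivation:
Executing turtle program step by step:
Start: pos=(0,0), heading=0, pen down
PU: pen up
FD 15: (0,0) -> (15,0) [heading=0, move]
FD 20: (15,0) -> (35,0) [heading=0, move]
RT 90: heading 0 -> 270
RT 90: heading 270 -> 180
REPEAT 6 [
  -- iteration 1/6 --
  FD 15: (35,0) -> (20,0) [heading=180, move]
  FD 18: (20,0) -> (2,0) [heading=180, move]
  LT 180: heading 180 -> 0
  -- iteration 2/6 --
  FD 15: (2,0) -> (17,0) [heading=0, move]
  FD 18: (17,0) -> (35,0) [heading=0, move]
  LT 180: heading 0 -> 180
  -- iteration 3/6 --
  FD 15: (35,0) -> (20,0) [heading=180, move]
  FD 18: (20,0) -> (2,0) [heading=180, move]
  LT 180: heading 180 -> 0
  -- iteration 4/6 --
  FD 15: (2,0) -> (17,0) [heading=0, move]
  FD 18: (17,0) -> (35,0) [heading=0, move]
  LT 180: heading 0 -> 180
  -- iteration 5/6 --
  FD 15: (35,0) -> (20,0) [heading=180, move]
  FD 18: (20,0) -> (2,0) [heading=180, move]
  LT 180: heading 180 -> 0
  -- iteration 6/6 --
  FD 15: (2,0) -> (17,0) [heading=0, move]
  FD 18: (17,0) -> (35,0) [heading=0, move]
  LT 180: heading 0 -> 180
]
FD 12: (35,0) -> (23,0) [heading=180, move]
RT 90: heading 180 -> 90
RT 90: heading 90 -> 0
RT 180: heading 0 -> 180
RT 176: heading 180 -> 4
Final: pos=(23,0), heading=4, 0 segment(s) drawn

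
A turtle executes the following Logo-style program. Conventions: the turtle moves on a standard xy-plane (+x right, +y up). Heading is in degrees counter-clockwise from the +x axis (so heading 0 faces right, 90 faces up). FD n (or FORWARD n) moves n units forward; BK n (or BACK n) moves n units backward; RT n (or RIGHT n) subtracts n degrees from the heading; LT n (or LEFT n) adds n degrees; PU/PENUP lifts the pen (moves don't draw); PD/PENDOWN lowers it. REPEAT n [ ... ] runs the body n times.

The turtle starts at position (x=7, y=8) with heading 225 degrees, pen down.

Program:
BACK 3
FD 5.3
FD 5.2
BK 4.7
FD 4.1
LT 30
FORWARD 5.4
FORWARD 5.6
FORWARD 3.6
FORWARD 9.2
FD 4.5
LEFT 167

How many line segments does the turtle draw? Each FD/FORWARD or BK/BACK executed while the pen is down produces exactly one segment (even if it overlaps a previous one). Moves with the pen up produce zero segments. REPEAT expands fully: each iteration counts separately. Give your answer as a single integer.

Executing turtle program step by step:
Start: pos=(7,8), heading=225, pen down
BK 3: (7,8) -> (9.121,10.121) [heading=225, draw]
FD 5.3: (9.121,10.121) -> (5.374,6.374) [heading=225, draw]
FD 5.2: (5.374,6.374) -> (1.697,2.697) [heading=225, draw]
BK 4.7: (1.697,2.697) -> (5.02,6.02) [heading=225, draw]
FD 4.1: (5.02,6.02) -> (2.121,3.121) [heading=225, draw]
LT 30: heading 225 -> 255
FD 5.4: (2.121,3.121) -> (0.723,-2.095) [heading=255, draw]
FD 5.6: (0.723,-2.095) -> (-0.726,-7.504) [heading=255, draw]
FD 3.6: (-0.726,-7.504) -> (-1.658,-10.982) [heading=255, draw]
FD 9.2: (-1.658,-10.982) -> (-4.039,-19.868) [heading=255, draw]
FD 4.5: (-4.039,-19.868) -> (-5.204,-24.215) [heading=255, draw]
LT 167: heading 255 -> 62
Final: pos=(-5.204,-24.215), heading=62, 10 segment(s) drawn
Segments drawn: 10

Answer: 10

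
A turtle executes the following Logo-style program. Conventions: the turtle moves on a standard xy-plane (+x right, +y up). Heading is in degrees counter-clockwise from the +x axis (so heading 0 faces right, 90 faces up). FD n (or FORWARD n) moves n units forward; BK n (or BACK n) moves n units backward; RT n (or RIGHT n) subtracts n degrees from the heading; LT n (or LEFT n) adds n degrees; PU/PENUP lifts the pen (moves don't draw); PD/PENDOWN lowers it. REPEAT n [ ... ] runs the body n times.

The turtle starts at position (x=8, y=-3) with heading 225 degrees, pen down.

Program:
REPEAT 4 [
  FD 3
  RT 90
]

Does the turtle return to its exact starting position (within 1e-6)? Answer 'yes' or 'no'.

Executing turtle program step by step:
Start: pos=(8,-3), heading=225, pen down
REPEAT 4 [
  -- iteration 1/4 --
  FD 3: (8,-3) -> (5.879,-5.121) [heading=225, draw]
  RT 90: heading 225 -> 135
  -- iteration 2/4 --
  FD 3: (5.879,-5.121) -> (3.757,-3) [heading=135, draw]
  RT 90: heading 135 -> 45
  -- iteration 3/4 --
  FD 3: (3.757,-3) -> (5.879,-0.879) [heading=45, draw]
  RT 90: heading 45 -> 315
  -- iteration 4/4 --
  FD 3: (5.879,-0.879) -> (8,-3) [heading=315, draw]
  RT 90: heading 315 -> 225
]
Final: pos=(8,-3), heading=225, 4 segment(s) drawn

Start position: (8, -3)
Final position: (8, -3)
Distance = 0; < 1e-6 -> CLOSED

Answer: yes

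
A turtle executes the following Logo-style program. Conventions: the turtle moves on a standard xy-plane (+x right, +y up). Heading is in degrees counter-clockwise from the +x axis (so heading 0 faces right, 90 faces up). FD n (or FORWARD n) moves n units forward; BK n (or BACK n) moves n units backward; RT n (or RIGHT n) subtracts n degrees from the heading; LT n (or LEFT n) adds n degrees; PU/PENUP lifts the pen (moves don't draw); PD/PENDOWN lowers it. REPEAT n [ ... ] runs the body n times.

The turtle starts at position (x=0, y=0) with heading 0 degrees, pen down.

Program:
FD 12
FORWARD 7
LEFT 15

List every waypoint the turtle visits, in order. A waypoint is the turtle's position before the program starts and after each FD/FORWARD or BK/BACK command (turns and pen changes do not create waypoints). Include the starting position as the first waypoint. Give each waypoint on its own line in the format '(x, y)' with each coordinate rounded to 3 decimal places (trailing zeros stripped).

Answer: (0, 0)
(12, 0)
(19, 0)

Derivation:
Executing turtle program step by step:
Start: pos=(0,0), heading=0, pen down
FD 12: (0,0) -> (12,0) [heading=0, draw]
FD 7: (12,0) -> (19,0) [heading=0, draw]
LT 15: heading 0 -> 15
Final: pos=(19,0), heading=15, 2 segment(s) drawn
Waypoints (3 total):
(0, 0)
(12, 0)
(19, 0)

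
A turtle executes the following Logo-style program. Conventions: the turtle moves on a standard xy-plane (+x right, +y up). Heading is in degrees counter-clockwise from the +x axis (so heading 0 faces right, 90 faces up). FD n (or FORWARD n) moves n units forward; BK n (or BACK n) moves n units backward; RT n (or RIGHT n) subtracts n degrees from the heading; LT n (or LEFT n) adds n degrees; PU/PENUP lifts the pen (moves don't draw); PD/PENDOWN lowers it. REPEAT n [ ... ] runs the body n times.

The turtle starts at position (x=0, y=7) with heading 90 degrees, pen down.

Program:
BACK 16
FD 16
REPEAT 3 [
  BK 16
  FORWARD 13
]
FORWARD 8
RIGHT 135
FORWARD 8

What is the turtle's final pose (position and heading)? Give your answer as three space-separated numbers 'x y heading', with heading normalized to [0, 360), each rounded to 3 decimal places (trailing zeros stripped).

Answer: 5.657 0.343 315

Derivation:
Executing turtle program step by step:
Start: pos=(0,7), heading=90, pen down
BK 16: (0,7) -> (0,-9) [heading=90, draw]
FD 16: (0,-9) -> (0,7) [heading=90, draw]
REPEAT 3 [
  -- iteration 1/3 --
  BK 16: (0,7) -> (0,-9) [heading=90, draw]
  FD 13: (0,-9) -> (0,4) [heading=90, draw]
  -- iteration 2/3 --
  BK 16: (0,4) -> (0,-12) [heading=90, draw]
  FD 13: (0,-12) -> (0,1) [heading=90, draw]
  -- iteration 3/3 --
  BK 16: (0,1) -> (0,-15) [heading=90, draw]
  FD 13: (0,-15) -> (0,-2) [heading=90, draw]
]
FD 8: (0,-2) -> (0,6) [heading=90, draw]
RT 135: heading 90 -> 315
FD 8: (0,6) -> (5.657,0.343) [heading=315, draw]
Final: pos=(5.657,0.343), heading=315, 10 segment(s) drawn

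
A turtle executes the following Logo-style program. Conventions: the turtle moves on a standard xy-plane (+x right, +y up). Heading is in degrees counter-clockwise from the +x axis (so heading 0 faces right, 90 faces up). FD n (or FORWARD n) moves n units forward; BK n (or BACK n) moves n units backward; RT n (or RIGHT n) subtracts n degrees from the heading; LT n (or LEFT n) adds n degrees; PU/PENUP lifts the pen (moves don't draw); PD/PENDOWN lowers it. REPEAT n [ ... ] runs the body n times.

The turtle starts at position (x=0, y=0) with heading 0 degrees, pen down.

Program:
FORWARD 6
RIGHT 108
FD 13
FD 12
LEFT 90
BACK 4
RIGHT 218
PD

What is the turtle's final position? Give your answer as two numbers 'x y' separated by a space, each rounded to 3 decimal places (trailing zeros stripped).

Executing turtle program step by step:
Start: pos=(0,0), heading=0, pen down
FD 6: (0,0) -> (6,0) [heading=0, draw]
RT 108: heading 0 -> 252
FD 13: (6,0) -> (1.983,-12.364) [heading=252, draw]
FD 12: (1.983,-12.364) -> (-1.725,-23.776) [heading=252, draw]
LT 90: heading 252 -> 342
BK 4: (-1.725,-23.776) -> (-5.53,-22.54) [heading=342, draw]
RT 218: heading 342 -> 124
PD: pen down
Final: pos=(-5.53,-22.54), heading=124, 4 segment(s) drawn

Answer: -5.53 -22.54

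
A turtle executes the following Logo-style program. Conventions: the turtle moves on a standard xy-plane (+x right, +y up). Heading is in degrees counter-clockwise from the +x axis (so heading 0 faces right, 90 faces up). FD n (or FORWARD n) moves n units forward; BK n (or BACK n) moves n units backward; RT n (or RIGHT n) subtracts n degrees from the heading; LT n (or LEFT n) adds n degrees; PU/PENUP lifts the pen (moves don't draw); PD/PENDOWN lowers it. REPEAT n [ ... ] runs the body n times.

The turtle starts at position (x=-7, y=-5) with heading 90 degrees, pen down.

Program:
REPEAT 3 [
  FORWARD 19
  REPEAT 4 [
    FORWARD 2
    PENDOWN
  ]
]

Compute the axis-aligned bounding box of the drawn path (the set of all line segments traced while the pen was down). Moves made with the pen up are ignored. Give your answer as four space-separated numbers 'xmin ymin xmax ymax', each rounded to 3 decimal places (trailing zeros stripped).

Answer: -7 -5 -7 76

Derivation:
Executing turtle program step by step:
Start: pos=(-7,-5), heading=90, pen down
REPEAT 3 [
  -- iteration 1/3 --
  FD 19: (-7,-5) -> (-7,14) [heading=90, draw]
  REPEAT 4 [
    -- iteration 1/4 --
    FD 2: (-7,14) -> (-7,16) [heading=90, draw]
    PD: pen down
    -- iteration 2/4 --
    FD 2: (-7,16) -> (-7,18) [heading=90, draw]
    PD: pen down
    -- iteration 3/4 --
    FD 2: (-7,18) -> (-7,20) [heading=90, draw]
    PD: pen down
    -- iteration 4/4 --
    FD 2: (-7,20) -> (-7,22) [heading=90, draw]
    PD: pen down
  ]
  -- iteration 2/3 --
  FD 19: (-7,22) -> (-7,41) [heading=90, draw]
  REPEAT 4 [
    -- iteration 1/4 --
    FD 2: (-7,41) -> (-7,43) [heading=90, draw]
    PD: pen down
    -- iteration 2/4 --
    FD 2: (-7,43) -> (-7,45) [heading=90, draw]
    PD: pen down
    -- iteration 3/4 --
    FD 2: (-7,45) -> (-7,47) [heading=90, draw]
    PD: pen down
    -- iteration 4/4 --
    FD 2: (-7,47) -> (-7,49) [heading=90, draw]
    PD: pen down
  ]
  -- iteration 3/3 --
  FD 19: (-7,49) -> (-7,68) [heading=90, draw]
  REPEAT 4 [
    -- iteration 1/4 --
    FD 2: (-7,68) -> (-7,70) [heading=90, draw]
    PD: pen down
    -- iteration 2/4 --
    FD 2: (-7,70) -> (-7,72) [heading=90, draw]
    PD: pen down
    -- iteration 3/4 --
    FD 2: (-7,72) -> (-7,74) [heading=90, draw]
    PD: pen down
    -- iteration 4/4 --
    FD 2: (-7,74) -> (-7,76) [heading=90, draw]
    PD: pen down
  ]
]
Final: pos=(-7,76), heading=90, 15 segment(s) drawn

Segment endpoints: x in {-7, -7, -7, -7}, y in {-5, 14, 16, 18, 20, 22, 41, 43, 45, 47, 49, 68, 70, 72, 74, 76}
xmin=-7, ymin=-5, xmax=-7, ymax=76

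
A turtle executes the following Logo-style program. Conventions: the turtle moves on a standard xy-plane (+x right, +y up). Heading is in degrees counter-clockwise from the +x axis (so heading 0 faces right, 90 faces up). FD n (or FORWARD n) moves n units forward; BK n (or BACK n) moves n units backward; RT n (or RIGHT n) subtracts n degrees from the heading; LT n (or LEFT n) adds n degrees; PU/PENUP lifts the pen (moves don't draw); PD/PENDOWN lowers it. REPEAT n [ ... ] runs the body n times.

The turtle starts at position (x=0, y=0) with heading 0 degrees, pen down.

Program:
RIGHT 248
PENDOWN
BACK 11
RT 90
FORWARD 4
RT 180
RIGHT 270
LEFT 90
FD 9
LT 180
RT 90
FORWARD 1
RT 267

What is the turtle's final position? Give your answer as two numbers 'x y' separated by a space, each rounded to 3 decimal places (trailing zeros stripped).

Executing turtle program step by step:
Start: pos=(0,0), heading=0, pen down
RT 248: heading 0 -> 112
PD: pen down
BK 11: (0,0) -> (4.121,-10.199) [heading=112, draw]
RT 90: heading 112 -> 22
FD 4: (4.121,-10.199) -> (7.829,-8.701) [heading=22, draw]
RT 180: heading 22 -> 202
RT 270: heading 202 -> 292
LT 90: heading 292 -> 22
FD 9: (7.829,-8.701) -> (16.174,-5.329) [heading=22, draw]
LT 180: heading 22 -> 202
RT 90: heading 202 -> 112
FD 1: (16.174,-5.329) -> (15.799,-4.402) [heading=112, draw]
RT 267: heading 112 -> 205
Final: pos=(15.799,-4.402), heading=205, 4 segment(s) drawn

Answer: 15.799 -4.402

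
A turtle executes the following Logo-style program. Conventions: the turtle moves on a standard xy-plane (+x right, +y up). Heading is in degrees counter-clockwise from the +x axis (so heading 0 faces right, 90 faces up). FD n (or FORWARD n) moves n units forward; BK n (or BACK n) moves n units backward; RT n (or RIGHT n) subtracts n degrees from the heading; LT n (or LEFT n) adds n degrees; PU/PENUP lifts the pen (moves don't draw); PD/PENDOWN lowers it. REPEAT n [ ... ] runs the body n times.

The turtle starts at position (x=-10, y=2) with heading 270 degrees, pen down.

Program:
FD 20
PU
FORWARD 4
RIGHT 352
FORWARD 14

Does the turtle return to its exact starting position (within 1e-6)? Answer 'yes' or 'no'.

Executing turtle program step by step:
Start: pos=(-10,2), heading=270, pen down
FD 20: (-10,2) -> (-10,-18) [heading=270, draw]
PU: pen up
FD 4: (-10,-18) -> (-10,-22) [heading=270, move]
RT 352: heading 270 -> 278
FD 14: (-10,-22) -> (-8.052,-35.864) [heading=278, move]
Final: pos=(-8.052,-35.864), heading=278, 1 segment(s) drawn

Start position: (-10, 2)
Final position: (-8.052, -35.864)
Distance = 37.914; >= 1e-6 -> NOT closed

Answer: no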